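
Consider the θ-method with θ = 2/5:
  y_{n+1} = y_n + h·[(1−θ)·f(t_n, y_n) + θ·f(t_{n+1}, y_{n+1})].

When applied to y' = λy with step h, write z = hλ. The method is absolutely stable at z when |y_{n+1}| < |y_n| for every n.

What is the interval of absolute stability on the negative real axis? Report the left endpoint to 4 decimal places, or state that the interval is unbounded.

(-10.0000, 0).

Test eqn y'=λy, z=hλ:
  y_{n+1} = y_n + z·[3/5·y_n + 2/5·y_{n+1}] ⇒ (1 − 2/5z)y_{n+1} = (1 + 3/5z)y_n
  ⇒ R(z) = (1 + 3/5z)/(1 − 2/5z).

Boundary: |R(x)|=1, x<0.
x=-1.18: |R|=0.1984
R=−1: 1+3/5x = −1+2/5x ⇒ -1/5x=2 ⇒ x=2/(-1/5)=-10.0000
Confirm numerically:
  x=-9.084: |R|=0.96046 <1
  x=-7.882: |R|=0.89800 <1
  x=-7.588: |R|=0.88045 <1
  x=-4.315: |R|=0.58291 <1
  x=-10.331: |R|=1.01290 >1
  x=-10.253: |R|=1.00992 >1
  x=-10.247: |R|=1.00969 >1
Interval (-10.0000, 0).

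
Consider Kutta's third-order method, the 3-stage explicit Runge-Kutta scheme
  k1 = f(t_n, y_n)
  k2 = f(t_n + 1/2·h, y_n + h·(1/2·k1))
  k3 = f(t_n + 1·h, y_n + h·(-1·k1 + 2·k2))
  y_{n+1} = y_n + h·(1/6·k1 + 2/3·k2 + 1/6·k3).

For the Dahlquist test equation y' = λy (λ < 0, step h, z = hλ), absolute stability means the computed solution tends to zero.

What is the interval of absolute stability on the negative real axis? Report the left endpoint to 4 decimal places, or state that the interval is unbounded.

Set f=λy, z=hλ:
  order 3, 3-stage ⇒ R(z)=1+z+z^2/2+z^3/6
  (e.g. R(-1.17)=0.24751, |R|=0.24751)

Find x<0 with |R(x)|<1.
x=-1.17: |R|=0.2475
|R(-2.81)|=1.5600 |R(-2.03)|=0.3638 |R(-1.28)|=0.1897
Bisect:
  x_lo=-3.2485 |R|=2.6856  x_hi=-0.2864 |R|=0.7507
  mid=-1.76744 |R|=0.12572 →hi
  mid=-2.50798 |R|=0.99219 →hi
  mid=-2.87825 |R|=1.71015 →lo
  mid=-2.69312 |R|=1.32215 →lo
  mid=-2.60055 |R|=1.15031 →lo
  mid=-2.55427 |R|=1.06958 →lo
  mid=-2.53112 |R|=1.03047 →lo
  mid=-2.51955 |R|=1.01123 →lo
  mid=-2.51377 |R|=1.00168 →lo
  mid=-2.51087 |R|=0.99693 →hi
  ...
  [-2.51286,-2.51268] ⇒ x*=-2.5127
So |R|<1 on (-2.5127, 0).

z∈(-2.5127,0).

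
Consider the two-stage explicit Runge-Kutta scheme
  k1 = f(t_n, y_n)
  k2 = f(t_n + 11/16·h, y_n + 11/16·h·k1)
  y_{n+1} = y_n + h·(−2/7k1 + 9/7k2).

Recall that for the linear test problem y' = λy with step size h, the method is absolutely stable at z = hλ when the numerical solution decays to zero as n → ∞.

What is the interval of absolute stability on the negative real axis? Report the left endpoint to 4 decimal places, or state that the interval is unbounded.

z∈(-1.1313,0).

With y'=λy (z=hλ):
  k1=λy_n ⇒ h·k1=z·y_n;  k2=λ(1+11/16z)y_n ⇒ h·k2=z(1+11/16z)y_n
  y_{n+1}/y_n = 1 − 2/7z + 9/7z(1+11/16z) = 1 + z + 99/112z²
  ⇒ R(z) = 1 + z + 99/112z².

Boundary: |R(x)|=1, x<0.
x=-0.75: |R|=0.7472
R=1: x+99/112x²=0 ⇒ x=−112/99=-1.1313; min R=1−1/(4·99/112)=0.7172>−1
Confirm numerically:
  x=-0.894: |R|=0.81247 <1
  x=-0.654: |R|=0.72407 <1
  x=-0.545: |R|=0.71755 <1
  x=-0.513: |R|=0.71962 <1
  x=-1.303: |R|=1.19774 >1
  x=-1.286: |R|=1.17584 >1
So |R|<1 on (-1.1313, 0).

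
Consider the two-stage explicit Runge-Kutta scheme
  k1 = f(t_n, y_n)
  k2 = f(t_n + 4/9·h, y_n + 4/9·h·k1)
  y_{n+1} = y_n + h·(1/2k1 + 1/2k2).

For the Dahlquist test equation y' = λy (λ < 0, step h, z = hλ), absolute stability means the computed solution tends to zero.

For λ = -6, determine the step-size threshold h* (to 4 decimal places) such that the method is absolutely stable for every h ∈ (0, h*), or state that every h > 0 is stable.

With y'=λy (z=hλ):
  k1=λy_n ⇒ h·k1=z·y_n;  k2=λ(1+4/9z)y_n ⇒ h·k2=z(1+4/9z)y_n
  y_{n+1}/y_n = 1 + 1/2z + 1/2z(1+4/9z) = 1 + z + 2/9z²
  so R(z) = 1 + z + 2/9z².

Boundary: |R(x)|=1, x<0.
x=-0.92: |R|=0.2681
R=1: x+2/9x²=0 ⇒ x=−9/2=-4.5000; min R=1−1/(4·2/9)=-0.1250>−1
Confirm numerically:
  x=-4.107: |R|=0.64132 <1
  x=-4.083: |R|=0.62164 <1
  x=-2.854: |R|=0.04393 <1
  x=-2.434: |R|=0.11748 <1
  x=-4.991: |R|=1.54457 >1
  x=-4.896: |R|=1.43085 >1
  x=-4.831: |R|=1.35535 >1
So |R|<1 on (-4.5000, 0).

(-4.5000,0); λ=-6 ⇒ h* = (9/2)/6 = 0.7500.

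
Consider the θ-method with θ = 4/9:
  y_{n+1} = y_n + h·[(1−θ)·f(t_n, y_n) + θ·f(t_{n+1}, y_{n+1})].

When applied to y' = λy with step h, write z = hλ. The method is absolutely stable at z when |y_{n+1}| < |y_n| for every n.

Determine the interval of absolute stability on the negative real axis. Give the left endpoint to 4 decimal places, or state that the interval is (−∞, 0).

Set f=λy, z=hλ:
  y_{n+1} = y_n + z·[5/9·y_n + 4/9·y_{n+1}] ⇒ (1 − 4/9z)y_{n+1} = (1 + 5/9z)y_n
  ⇒ R(z) = (1 + 5/9z)/(1 − 4/9z).

Solve |R(x)|<1 on ℝ⁻.
x=-1.49: |R|=0.1036
R=−1: 1+5/9x = −1+4/9x ⇒ -1/9x=2 ⇒ x=2/(-1/9)=-18.0000
Confirm numerically:
  x=-14.881: |R|=0.95448 <1
  x=-14.470: |R|=0.94722 <1
  x=-10.419: |R|=0.85040 <1
  x=-7.834: |R|=0.74797 <1
  x=-18.417: |R|=1.00504 >1
  x=-18.279: |R|=1.00340 >1
  x=-18.167: |R|=1.00204 >1
So |R|<1 on (-18.0000, 0).

(-18.0000, 0).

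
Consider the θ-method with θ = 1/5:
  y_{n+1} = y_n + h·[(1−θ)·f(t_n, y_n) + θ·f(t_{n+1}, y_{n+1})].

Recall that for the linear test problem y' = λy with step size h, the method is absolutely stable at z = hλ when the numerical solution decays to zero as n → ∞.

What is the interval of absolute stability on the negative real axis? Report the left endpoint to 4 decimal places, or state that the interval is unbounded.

Test eqn y'=λy, z=hλ:
  y_{n+1} = y_n + z·[4/5·y_n + 1/5·y_{n+1}] ⇒ (1 − 1/5z)y_{n+1} = (1 + 4/5z)y_n
  so R(z) = (1 + 4/5z)/(1 − 1/5z).

Need |R(x)|<1, x<0.
x=-1.35: |R|=0.0630
R=−1: 1+4/5x = −1+1/5x ⇒ -3/5x=2 ⇒ x=2/(-3/5)=-3.3333
Confirm numerically:
  x=-3.108: |R|=0.91663 <1
  x=-1.936: |R|=0.39562 <1
  x=-1.529: |R|=0.17093 <1
  x=-3.753: |R|=1.14384 >1
  x=-3.667: |R|=1.11550 >1
  x=-3.368: |R|=1.01243 >1
Interval (-3.3333, 0).

z∈(-3.3333,0).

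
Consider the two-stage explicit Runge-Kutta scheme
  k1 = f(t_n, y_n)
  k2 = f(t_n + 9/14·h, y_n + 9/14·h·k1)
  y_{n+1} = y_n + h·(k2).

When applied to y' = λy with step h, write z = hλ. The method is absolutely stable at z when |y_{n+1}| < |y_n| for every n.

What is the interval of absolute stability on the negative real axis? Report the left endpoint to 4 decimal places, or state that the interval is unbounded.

z∈(-1.5556,0).

On y'=λy, z=hλ:
  k1=λy_n ⇒ h·k1=z·y_n;  k2=λ(1+9/14z)y_n ⇒ h·k2=z(1+9/14z)y_n
  y_{n+1}/y_n = 1 + z(1+9/14z) = 1 + z + 9/14z²
  R(z) = 1 + z + 9/14z².

Solve |R(x)|<1 on ℝ⁻.
x=-0.91: |R|=0.6224
R=1: x+9/14x²=0 ⇒ x=−14/9=-1.5556; min R=1−1/(4·9/14)=0.6111>−1
Confirm numerically:
  x=-1.397: |R|=0.85761 <1
  x=-1.006: |R|=0.64459 <1
  x=-0.642: |R|=0.62296 <1
  x=-1.787: |R|=1.26588 >1
  x=-1.630: |R|=1.07801 >1
Interval (-1.5556, 0).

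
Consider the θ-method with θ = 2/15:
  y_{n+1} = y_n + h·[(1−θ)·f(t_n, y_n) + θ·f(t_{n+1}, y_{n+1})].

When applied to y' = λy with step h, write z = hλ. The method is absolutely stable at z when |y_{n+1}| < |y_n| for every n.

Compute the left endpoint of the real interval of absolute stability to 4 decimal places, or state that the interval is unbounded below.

Set f=λy, z=hλ:
  y_{n+1} = y_n + z·[13/15·y_n + 2/15·y_{n+1}] ⇒ (1 − 2/15z)y_{n+1} = (1 + 13/15z)y_n
  ⇒ R(z) = (1 + 13/15z)/(1 − 2/15z).

Need |R(x)|<1, x<0.
x=-1.65: |R|=0.3525
R=−1: 1+13/15x = −1+2/15x ⇒ -11/15x=2 ⇒ x=2/(-11/15)=-2.7273
Confirm numerically:
  x=-2.648: |R|=0.95704 <1
  x=-2.074: |R|=0.62471 <1
  x=-1.419: |R|=0.19324 <1
  x=-3.283: |R|=1.28346 >1
  x=-2.812: |R|=1.04519 >1
So |R|<1 on (-2.7273, 0).

left endpoint -2.7273.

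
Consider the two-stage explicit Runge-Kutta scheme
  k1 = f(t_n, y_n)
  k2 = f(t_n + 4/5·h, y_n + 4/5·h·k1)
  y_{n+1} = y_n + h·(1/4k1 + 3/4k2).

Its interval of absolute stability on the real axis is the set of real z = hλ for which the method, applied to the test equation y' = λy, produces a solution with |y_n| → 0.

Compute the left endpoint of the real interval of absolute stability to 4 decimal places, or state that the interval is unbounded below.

On y'=λy, z=hλ:
  k1=λy_n ⇒ h·k1=z·y_n;  k2=λ(1+4/5z)y_n ⇒ h·k2=z(1+4/5z)y_n
  y_{n+1}/y_n = 1 + 1/4z + 3/4z(1+4/5z) = 1 + z + 3/5z²
  ⇒ R(z) = 1 + z + 3/5z².

Need |R(x)|<1, x<0.
x=-1.4: |R|=0.7760
R=1: x+3/5x²=0 ⇒ x=−5/3=-1.6667; min R=1−1/(4·3/5)=0.5833>−1
Confirm numerically:
  x=-1.220: |R|=0.67304 <1
  x=-0.852: |R|=0.58354 <1
  x=-0.834: |R|=0.58333 <1
  x=-0.700: |R|=0.59400 <1
  x=-2.230: |R|=1.75374 >1
  x=-2.044: |R|=1.46276 >1
  x=-1.834: |R|=1.18413 >1
Stable set (-1.6667, 0).

z* = -1.6667.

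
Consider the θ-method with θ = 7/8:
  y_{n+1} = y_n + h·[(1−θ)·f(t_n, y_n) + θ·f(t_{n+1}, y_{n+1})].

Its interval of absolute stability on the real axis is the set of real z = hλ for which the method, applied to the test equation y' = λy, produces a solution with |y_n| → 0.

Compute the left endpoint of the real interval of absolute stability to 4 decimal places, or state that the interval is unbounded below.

unbounded; (−∞, 0).

With y'=λy (z=hλ):
  y_{n+1} = y_n + z·[1/8·y_n + 7/8·y_{n+1}] ⇒ (1 − 7/8z)y_{n+1} = (1 + 1/8z)y_n
  ⇒ R(z) = (1 + 1/8z)/(1 − 7/8z).

Find x<0 with |R(x)|<1.
x=-1.63: |R|=0.3282
x=-2: |R|=0.2727
x=-10: |R|=0.0256
x=-100: |R|=0.1299
θ=7/8≥1/2 ⇒ |1+1/8x|<|1−7/8x| ∀x<0 ⇒ unbounded interval.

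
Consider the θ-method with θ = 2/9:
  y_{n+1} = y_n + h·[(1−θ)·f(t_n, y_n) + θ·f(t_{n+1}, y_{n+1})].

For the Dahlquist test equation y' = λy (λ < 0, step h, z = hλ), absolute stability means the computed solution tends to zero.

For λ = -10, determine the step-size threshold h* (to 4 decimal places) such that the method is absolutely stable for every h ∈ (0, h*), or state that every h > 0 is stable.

Test eqn y'=λy, z=hλ:
  y_{n+1} = y_n + z·[7/9·y_n + 2/9·y_{n+1}] ⇒ (1 − 2/9z)y_{n+1} = (1 + 7/9z)y_n
  so R(z) = (1 + 7/9z)/(1 − 2/9z).

Boundary: |R(x)|=1, x<0.
x=-1.55: |R|=0.1529
R=−1: 1+7/9x = −1+2/9x ⇒ -5/9x=2 ⇒ x=2/(-5/9)=-3.6000
Confirm numerically:
  x=-3.115: |R|=0.84077 <1
  x=-3.080: |R|=0.82850 <1
  x=-2.419: |R|=0.57328 <1
  x=-4.153: |R|=1.15977 >1
  x=-3.994: |R|=1.11596 >1
  x=-3.779: |R|=1.05405 >1
Stable set (-3.6000, 0).

(-3.6000,0); λ=-10 ⇒ h* = (18/5)/10 = 0.3600.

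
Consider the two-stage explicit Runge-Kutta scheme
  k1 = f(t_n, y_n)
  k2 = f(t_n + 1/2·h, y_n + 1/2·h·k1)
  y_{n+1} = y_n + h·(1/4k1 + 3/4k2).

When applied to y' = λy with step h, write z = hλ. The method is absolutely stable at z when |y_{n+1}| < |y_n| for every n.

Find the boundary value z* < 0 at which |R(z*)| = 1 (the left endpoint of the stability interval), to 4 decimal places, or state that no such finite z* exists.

Set f=λy, z=hλ:
  k1=λy_n ⇒ h·k1=z·y_n;  k2=λ(1+1/2z)y_n ⇒ h·k2=z(1+1/2z)y_n
  y_{n+1}/y_n = 1 + 1/4z + 3/4z(1+1/2z) = 1 + z + 3/8z²
  so R(z) = 1 + z + 3/8z².

Find x<0 with |R(x)|<1.
x=-1.25: |R|=0.3359
R=1: x+3/8x²=0 ⇒ x=−8/3=-2.6667; min R=1−1/(4·3/8)=0.3333>−1
Confirm numerically:
  x=-2.283: |R|=0.67153 <1
  x=-2.165: |R|=0.59271 <1
  x=-1.708: |R|=0.38597 <1
  x=-3.225: |R|=1.67523 >1
  x=-3.114: |R|=1.52237 >1
  x=-2.900: |R|=1.25375 >1
Stable set (-2.6667, 0).

left endpoint -2.6667.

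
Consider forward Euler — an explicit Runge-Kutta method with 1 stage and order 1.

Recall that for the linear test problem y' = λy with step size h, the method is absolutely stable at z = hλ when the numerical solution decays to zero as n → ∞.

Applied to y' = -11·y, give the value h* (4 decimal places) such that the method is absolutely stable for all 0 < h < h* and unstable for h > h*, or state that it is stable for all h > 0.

(-2.0000,0); λ=-11 ⇒ h* = 0.1818.

Test eqn y'=λy, z=hλ:
  order 1, 1-stage ⇒ R(z)=1+z
  (e.g. R(-0.35)=0.65000, |R|=0.65000)

Solve |R(x)|<1 on ℝ⁻.
x=-0.35: |R|=0.6500
|R(-1.87)|=0.8700 |R(-0.58)|=0.4200 |R(-0.52)|=0.4800
Bisect:
  x_lo=-2.6615 |R|=1.6615  x_hi=-0.0772 |R|=0.9228
  mid=-1.36938 |R|=0.36938 →hi
  mid=-2.01546 |R|=1.01546 →lo
  mid=-1.69242 |R|=0.69242 →hi
  mid=-1.85394 |R|=0.85394 →hi
  mid=-1.93470 |R|=0.93470 →hi
  mid=-1.97508 |R|=0.97508 →hi
  mid=-1.99527 |R|=0.99527 →hi
  mid=-2.00536 |R|=1.00536 →lo
  ...
  [-2.00000,-1.99984] ⇒ x*=-2.0000
So |R|<1 on (-2.0000, 0).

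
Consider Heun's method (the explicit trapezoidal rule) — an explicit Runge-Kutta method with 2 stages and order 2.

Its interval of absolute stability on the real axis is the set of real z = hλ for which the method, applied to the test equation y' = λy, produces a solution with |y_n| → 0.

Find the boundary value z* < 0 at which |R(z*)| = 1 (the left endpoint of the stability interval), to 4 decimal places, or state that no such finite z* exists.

left endpoint -2.0000.

On y'=λy, z=hλ:
  order 2, 2-stage ⇒ R(z)=1+z+z^2/2
  (e.g. R(-1.23)=0.52645, |R|=0.52645)

Need |R(x)|<1, x<0.
x=-1.23: |R|=0.5264
|R(-2.39)|=1.4661 |R(-1.99)|=0.9900 |R(-0.64)|=0.5648
Bisect:
  x_lo=-2.4579 |R|=1.5627  x_hi=-0.3174 |R|=0.7329
  mid=-1.38767 |R|=0.57515 →hi
  mid=-1.92279 |R|=0.92577 →hi
  mid=-2.19034 |R|=1.20846 →lo
  mid=-2.05657 |R|=1.05817 →lo
  mid=-1.98968 |R|=0.98973 →hi
  mid=-2.02312 |R|=1.02339 →lo
  mid=-2.00640 |R|=1.00642 →lo
  mid=-1.99804 |R|=0.99804 →hi
  ...
  [-2.00013,-2.00000] ⇒ x*=-2.0000
Stable set (-2.0000, 0).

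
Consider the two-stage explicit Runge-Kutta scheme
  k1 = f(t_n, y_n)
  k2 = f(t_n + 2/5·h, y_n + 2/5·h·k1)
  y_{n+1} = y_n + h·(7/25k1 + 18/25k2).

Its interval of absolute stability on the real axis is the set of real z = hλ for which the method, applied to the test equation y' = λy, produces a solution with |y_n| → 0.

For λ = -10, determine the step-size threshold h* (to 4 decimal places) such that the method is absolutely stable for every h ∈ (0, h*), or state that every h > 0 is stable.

Test eqn y'=λy, z=hλ:
  k1=λy_n ⇒ h·k1=z·y_n;  k2=λ(1+2/5z)y_n ⇒ h·k2=z(1+2/5z)y_n
  y_{n+1}/y_n = 1 + 7/25z + 18/25z(1+2/5z) = 1 + z + 36/125z²
  so R(z) = 1 + z + 36/125z².

Boundary: |R(x)|=1, x<0.
x=-0.44: |R|=0.6158
R=1: x+36/125x²=0 ⇒ x=−125/36=-3.4722; min R=1−1/(4·36/125)=0.1319>−1
Confirm numerically:
  x=-3.155: |R|=0.71176 <1
  x=-2.492: |R|=0.29650 <1
  x=-1.489: |R|=0.14953 <1
  x=-1.429: |R|=0.15911 <1
  x=-3.877: |R|=1.45197 >1
  x=-3.811: |R|=1.37183 >1
  x=-3.545: |R|=1.07430 >1
Stable set (-3.4722, 0).

(-3.4722,0); λ=-10 ⇒ h* = (125/36)/10 = 0.3472.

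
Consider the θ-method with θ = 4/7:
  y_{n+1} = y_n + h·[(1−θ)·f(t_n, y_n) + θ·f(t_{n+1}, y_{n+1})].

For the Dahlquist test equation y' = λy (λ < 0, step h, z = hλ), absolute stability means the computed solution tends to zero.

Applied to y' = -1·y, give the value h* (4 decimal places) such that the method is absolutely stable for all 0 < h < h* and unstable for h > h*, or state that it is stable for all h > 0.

unbounded; (−∞, 0). Any h>0 works for λ=-1.

Set f=λy, z=hλ:
  y_{n+1} = y_n + z·[3/7·y_n + 4/7·y_{n+1}] ⇒ (1 − 4/7z)y_{n+1} = (1 + 3/7z)y_n
  R(z) = (1 + 3/7z)/(1 − 4/7z).

Boundary: |R(x)|=1, x<0.
x=-0.95: |R|=0.3843
x=-2: |R|=0.0667
x=-10: |R|=0.4894
x=-100: |R|=0.7199
θ=4/7≥1/2 ⇒ |1+3/7x|<|1−4/7x| ∀x<0 ⇒ interval (−∞,0).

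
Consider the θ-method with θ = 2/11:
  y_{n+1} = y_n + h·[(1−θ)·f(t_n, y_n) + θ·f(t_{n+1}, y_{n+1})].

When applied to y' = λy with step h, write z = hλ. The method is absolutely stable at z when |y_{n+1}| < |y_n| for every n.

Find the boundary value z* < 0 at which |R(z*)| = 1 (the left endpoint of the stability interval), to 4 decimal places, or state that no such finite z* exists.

z* = -3.1429.

Test eqn y'=λy, z=hλ:
  y_{n+1} = y_n + z·[9/11·y_n + 2/11·y_{n+1}] ⇒ (1 − 2/11z)y_{n+1} = (1 + 9/11z)y_n
  Hence R(z) = (1 + 9/11z)/(1 − 2/11z).

Boundary: |R(x)|=1, x<0.
x=-1.19: |R|=0.0217
R=−1: 1+9/11x = −1+2/11x ⇒ -7/11x=2 ⇒ x=2/(-7/11)=-3.1429
Confirm numerically:
  x=-2.737: |R|=0.82755 <1
  x=-2.052: |R|=0.49444 <1
  x=-1.989: |R|=0.46074 <1
  x=-1.935: |R|=0.43141 <1
  x=-3.565: |R|=1.16299 >1
  x=-3.376: |R|=1.09193 >1
  x=-3.290: |R|=1.05859 >1
Stable set (-3.1429, 0).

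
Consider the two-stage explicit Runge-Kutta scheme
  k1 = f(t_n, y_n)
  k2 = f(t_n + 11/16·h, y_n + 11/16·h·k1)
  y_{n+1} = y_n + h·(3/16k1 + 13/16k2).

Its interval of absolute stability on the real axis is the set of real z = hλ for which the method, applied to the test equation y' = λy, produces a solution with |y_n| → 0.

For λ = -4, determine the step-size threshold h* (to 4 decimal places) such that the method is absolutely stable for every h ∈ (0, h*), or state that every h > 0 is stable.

Set f=λy, z=hλ:
  k1=λy_n ⇒ h·k1=z·y_n;  k2=λ(1+11/16z)y_n ⇒ h·k2=z(1+11/16z)y_n
  y_{n+1}/y_n = 1 + 3/16z + 13/16z(1+11/16z) = 1 + z + 143/256z²
  Hence R(z) = 1 + z + 143/256z².

Find x<0 with |R(x)|<1.
x=-1.79: |R|=0.9998
R=1: x+143/256x²=0 ⇒ x=−256/143=-1.7902; min R=1−1/(4·143/256)=0.5524>−1
Confirm numerically:
  x=-1.584: |R|=0.81754 <1
  x=-1.040: |R|=0.56417 <1
  x=-0.996: |R|=0.55813 <1
  x=-0.771: |R|=0.56105 <1
  x=-2.329: |R|=1.70095 >1
  x=-2.038: |R|=1.28209 >1
Stable set (-1.7902, 0).

(-1.7902,0); λ=-4 ⇒ h* = (256/143)/4 = 0.4476.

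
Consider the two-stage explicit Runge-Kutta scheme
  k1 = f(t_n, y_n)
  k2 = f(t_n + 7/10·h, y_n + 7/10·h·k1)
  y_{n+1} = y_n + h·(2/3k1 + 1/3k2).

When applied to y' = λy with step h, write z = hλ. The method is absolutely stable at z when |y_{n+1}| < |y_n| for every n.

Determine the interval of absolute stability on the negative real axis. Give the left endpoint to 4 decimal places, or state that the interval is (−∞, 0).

z∈(-4.2857,0).

Set f=λy, z=hλ:
  k1=λy_n ⇒ h·k1=z·y_n;  k2=λ(1+7/10z)y_n ⇒ h·k2=z(1+7/10z)y_n
  y_{n+1}/y_n = 1 + 2/3z + 1/3z(1+7/10z) = 1 + z + 7/30z²
  so R(z) = 1 + z + 7/30z².

Solve |R(x)|<1 on ℝ⁻.
x=-1.63: |R|=0.0101
R=1: x+7/30x²=0 ⇒ x=−30/7=-4.2857; min R=1−1/(4·7/30)=-0.0714>−1
Confirm numerically:
  x=-3.768: |R|=0.54483 <1
  x=-3.466: |R|=0.33707 <1
  x=-3.104: |R|=0.14412 <1
  x=-4.424: |R|=1.14275 >1
  x=-4.390: |R|=1.10682 >1
So |R|<1 on (-4.2857, 0).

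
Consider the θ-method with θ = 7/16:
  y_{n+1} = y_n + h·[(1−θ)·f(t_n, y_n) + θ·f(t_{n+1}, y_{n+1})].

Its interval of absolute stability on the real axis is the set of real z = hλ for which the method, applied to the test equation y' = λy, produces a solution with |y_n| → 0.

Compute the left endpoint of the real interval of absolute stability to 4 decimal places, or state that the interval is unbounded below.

left endpoint -16.0000.

Set f=λy, z=hλ:
  y_{n+1} = y_n + z·[9/16·y_n + 7/16·y_{n+1}] ⇒ (1 − 7/16z)y_{n+1} = (1 + 9/16z)y_n
  R(z) = (1 + 9/16z)/(1 − 7/16z).

Find x<0 with |R(x)|<1.
x=-0.83: |R|=0.3911
R=−1: 1+9/16x = −1+7/16x ⇒ -1/8x=2 ⇒ x=2/(-1/8)=-16.0000
Confirm numerically:
  x=-13.641: |R|=0.95768 <1
  x=-13.374: |R|=0.95209 <1
  x=-7.289: |R|=0.74006 <1
  x=-6.971: |R|=0.72131 <1
  x=-16.559: |R|=1.00848 >1
  x=-16.396: |R|=1.00606 >1
  x=-16.180: |R|=1.00279 >1
Stable set (-16.0000, 0).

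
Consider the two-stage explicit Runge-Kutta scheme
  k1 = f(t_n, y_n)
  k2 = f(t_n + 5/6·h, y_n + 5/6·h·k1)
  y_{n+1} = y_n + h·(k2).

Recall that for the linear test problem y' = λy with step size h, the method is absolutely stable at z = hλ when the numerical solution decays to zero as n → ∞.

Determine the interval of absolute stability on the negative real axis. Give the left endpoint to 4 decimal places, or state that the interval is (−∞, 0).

(-1.2000, 0).

On y'=λy, z=hλ:
  k1=λy_n ⇒ h·k1=z·y_n;  k2=λ(1+5/6z)y_n ⇒ h·k2=z(1+5/6z)y_n
  y_{n+1}/y_n = 1 + z(1+5/6z) = 1 + z + 5/6z²
  Hence R(z) = 1 + z + 5/6z².

Find x<0 with |R(x)|<1.
x=-0.72: |R|=0.7120
R=1: x+5/6x²=0 ⇒ x=−6/5=-1.2000; min R=1−1/(4·5/6)=0.7000>−1
Confirm numerically:
  x=-1.114: |R|=0.92016 <1
  x=-0.935: |R|=0.79352 <1
  x=-0.889: |R|=0.76960 <1
  x=-1.753: |R|=1.80784 >1
  x=-1.707: |R|=1.72121 >1
  x=-1.447: |R|=1.29784 >1
So |R|<1 on (-1.2000, 0).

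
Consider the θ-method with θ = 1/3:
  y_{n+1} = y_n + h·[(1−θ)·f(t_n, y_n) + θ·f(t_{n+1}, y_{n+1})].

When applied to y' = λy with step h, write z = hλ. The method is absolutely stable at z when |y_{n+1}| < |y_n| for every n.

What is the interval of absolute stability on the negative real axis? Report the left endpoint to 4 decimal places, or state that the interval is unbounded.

(-6.0000, 0).

On y'=λy, z=hλ:
  y_{n+1} = y_n + z·[2/3·y_n + 1/3·y_{n+1}] ⇒ (1 − 1/3z)y_{n+1} = (1 + 2/3z)y_n
  Hence R(z) = (1 + 2/3z)/(1 − 1/3z).

Need |R(x)|<1, x<0.
x=-0.34: |R|=0.6946
R=−1: 1+2/3x = −1+1/3x ⇒ -1/3x=2 ⇒ x=2/(-1/3)=-6.0000
Confirm numerically:
  x=-5.230: |R|=0.90644 <1
  x=-4.457: |R|=0.79308 <1
  x=-2.952: |R|=0.48790 <1
  x=-2.503: |R|=0.36453 <1
  x=-6.571: |R|=1.05966 >1
  x=-6.191: |R|=1.02078 >1
So |R|<1 on (-6.0000, 0).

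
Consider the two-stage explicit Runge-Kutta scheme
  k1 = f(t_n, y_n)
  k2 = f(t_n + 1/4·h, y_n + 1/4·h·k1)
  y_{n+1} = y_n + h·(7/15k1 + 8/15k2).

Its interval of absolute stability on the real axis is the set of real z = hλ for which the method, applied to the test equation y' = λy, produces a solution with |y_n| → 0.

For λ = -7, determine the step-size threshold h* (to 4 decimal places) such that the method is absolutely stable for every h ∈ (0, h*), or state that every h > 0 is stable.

(-7.5000,0); λ=-7 ⇒ h* = (15/2)/7 = 1.0714.

Test eqn y'=λy, z=hλ:
  k1=λy_n ⇒ h·k1=z·y_n;  k2=λ(1+1/4z)y_n ⇒ h·k2=z(1+1/4z)y_n
  y_{n+1}/y_n = 1 + 7/15z + 8/15z(1+1/4z) = 1 + z + 2/15z²
  R(z) = 1 + z + 2/15z².

Find x<0 with |R(x)|<1.
x=-0.38: |R|=0.6393
R=1: x+2/15x²=0 ⇒ x=−15/2=-7.5000; min R=1−1/(4·2/15)=-0.8750>−1
Confirm numerically:
  x=-6.756: |R|=0.32980 <1
  x=-5.621: |R|=0.40825 <1
  x=-3.210: |R|=0.83612 <1
  x=-8.002: |R|=1.53560 >1
  x=-7.741: |R|=1.24874 >1
  x=-7.573: |R|=1.07371 >1
So |R|<1 on (-7.5000, 0).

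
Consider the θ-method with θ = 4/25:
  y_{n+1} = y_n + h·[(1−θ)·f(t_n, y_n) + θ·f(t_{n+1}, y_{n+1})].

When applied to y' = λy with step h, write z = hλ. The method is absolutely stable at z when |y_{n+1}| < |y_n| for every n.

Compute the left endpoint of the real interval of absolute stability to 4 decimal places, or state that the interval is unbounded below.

z* = -2.9412.

On y'=λy, z=hλ:
  y_{n+1} = y_n + z·[21/25·y_n + 4/25·y_{n+1}] ⇒ (1 − 4/25z)y_{n+1} = (1 + 21/25z)y_n
  ⇒ R(z) = (1 + 21/25z)/(1 − 4/25z).

Boundary: |R(x)|=1, x<0.
x=-1.7: |R|=0.3365
R=−1: 1+21/25x = −1+4/25x ⇒ -17/25x=2 ⇒ x=2/(-17/25)=-2.9412
Confirm numerically:
  x=-2.737: |R|=0.90344 <1
  x=-2.108: |R|=0.57633 <1
  x=-1.817: |R|=0.40774 <1
  x=-3.491: |R|=1.23989 >1
  x=-3.183: |R|=1.10895 >1
  x=-2.967: |R|=1.01191 >1
Interval (-2.9412, 0).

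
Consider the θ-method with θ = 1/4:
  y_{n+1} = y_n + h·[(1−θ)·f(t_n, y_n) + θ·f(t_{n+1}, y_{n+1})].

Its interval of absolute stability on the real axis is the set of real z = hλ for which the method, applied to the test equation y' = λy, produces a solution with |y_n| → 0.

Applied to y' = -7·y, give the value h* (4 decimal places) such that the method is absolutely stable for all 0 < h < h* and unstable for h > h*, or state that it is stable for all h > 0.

(-4.0000,0); λ=-7 ⇒ h* = (4)/7 = 0.5714.

Test eqn y'=λy, z=hλ:
  y_{n+1} = y_n + z·[3/4·y_n + 1/4·y_{n+1}] ⇒ (1 − 1/4z)y_{n+1} = (1 + 3/4z)y_n
  so R(z) = (1 + 3/4z)/(1 − 1/4z).

Boundary: |R(x)|=1, x<0.
x=-0.55: |R|=0.5165
R=−1: 1+3/4x = −1+1/4x ⇒ -1/2x=2 ⇒ x=2/(-1/2)=-4.0000
Confirm numerically:
  x=-3.106: |R|=0.74838 <1
  x=-2.711: |R|=0.61585 <1
  x=-2.498: |R|=0.53770 <1
  x=-4.321: |R|=1.07715 >1
  x=-4.284: |R|=1.06857 >1
So |R|<1 on (-4.0000, 0).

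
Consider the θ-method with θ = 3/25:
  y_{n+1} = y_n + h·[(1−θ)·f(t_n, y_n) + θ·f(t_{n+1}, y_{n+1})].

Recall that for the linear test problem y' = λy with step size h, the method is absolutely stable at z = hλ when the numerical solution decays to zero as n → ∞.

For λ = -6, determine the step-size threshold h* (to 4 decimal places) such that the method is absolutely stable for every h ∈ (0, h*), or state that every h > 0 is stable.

(-2.6316,0); λ=-6 ⇒ h* = (50/19)/6 = 0.4386.

With y'=λy (z=hλ):
  y_{n+1} = y_n + z·[22/25·y_n + 3/25·y_{n+1}] ⇒ (1 − 3/25z)y_{n+1} = (1 + 22/25z)y_n
  ⇒ R(z) = (1 + 22/25z)/(1 − 3/25z).

Boundary: |R(x)|=1, x<0.
x=-0.93: |R|=0.1634
R=−1: 1+22/25x = −1+3/25x ⇒ -19/25x=2 ⇒ x=2/(-19/25)=-2.6316
Confirm numerically:
  x=-2.410: |R|=0.86938 <1
  x=-2.337: |R|=0.82515 <1
  x=-1.103: |R|=0.02593 <1
  x=-3.080: |R|=1.24883 >1
  x=-2.915: |R|=1.15958 >1
  x=-2.798: |R|=1.09469 >1
Interval (-2.6316, 0).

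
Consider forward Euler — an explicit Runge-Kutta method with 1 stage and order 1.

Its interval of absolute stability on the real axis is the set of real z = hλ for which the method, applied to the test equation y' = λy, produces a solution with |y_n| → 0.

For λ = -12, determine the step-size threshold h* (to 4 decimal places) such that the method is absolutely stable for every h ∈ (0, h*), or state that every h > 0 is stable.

(-2.0000,0); λ=-12 ⇒ h* = 0.1667.

Test eqn y'=λy, z=hλ:
  order 1, 1-stage ⇒ R(z)=1+z
  (e.g. R(-1.25)=-0.25000, |R|=0.25000)

Need |R(x)|<1, x<0.
x=-1.25: |R|=0.2500
|R(-1.03)|=0.0300 |R(-0.75)|=0.2500 |R(-0.65)|=0.3500
Bisect:
  x_lo=-2.4707 |R|=1.4707  x_hi=-0.0700 |R|=0.9300
  mid=-1.27035 |R|=0.27035 →hi
  mid=-1.87052 |R|=0.87052 →hi
  mid=-2.17061 |R|=1.17061 →lo
  mid=-2.02057 |R|=1.02057 →lo
  mid=-1.94555 |R|=0.94555 →hi
  mid=-1.98306 |R|=0.98306 →hi
  mid=-2.00181 |R|=1.00181 →lo
  mid=-1.99243 |R|=0.99243 →hi
  ...
  [-2.00005,-1.99991] ⇒ x*=-2.0000
Interval (-2.0000, 0).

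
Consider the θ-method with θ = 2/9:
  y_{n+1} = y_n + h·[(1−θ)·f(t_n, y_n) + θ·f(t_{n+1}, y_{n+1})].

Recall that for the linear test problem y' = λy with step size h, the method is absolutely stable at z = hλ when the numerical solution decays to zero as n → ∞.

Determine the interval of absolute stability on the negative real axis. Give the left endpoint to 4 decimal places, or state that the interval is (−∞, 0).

(-3.6000, 0).

Set f=λy, z=hλ:
  y_{n+1} = y_n + z·[7/9·y_n + 2/9·y_{n+1}] ⇒ (1 − 2/9z)y_{n+1} = (1 + 7/9z)y_n
  so R(z) = (1 + 7/9z)/(1 − 2/9z).

Solve |R(x)|<1 on ℝ⁻.
x=-1.64: |R|=0.2020
R=−1: 1+7/9x = −1+2/9x ⇒ -5/9x=2 ⇒ x=2/(-5/9)=-3.6000
Confirm numerically:
  x=-3.216: |R|=0.87558 <1
  x=-2.735: |R|=0.70111 <1
  x=-2.684: |R|=0.68124 <1
  x=-2.101: |R|=0.43228 <1
  x=-4.184: |R|=1.16813 >1
  x=-3.787: |R|=1.05641 >1
So |R|<1 on (-3.6000, 0).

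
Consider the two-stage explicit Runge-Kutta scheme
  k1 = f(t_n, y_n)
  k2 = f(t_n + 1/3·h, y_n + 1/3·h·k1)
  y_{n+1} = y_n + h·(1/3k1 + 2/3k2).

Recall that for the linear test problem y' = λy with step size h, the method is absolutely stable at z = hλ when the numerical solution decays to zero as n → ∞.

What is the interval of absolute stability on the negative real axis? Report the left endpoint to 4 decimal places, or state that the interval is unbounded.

z∈(-4.5000,0).

Set f=λy, z=hλ:
  k1=λy_n ⇒ h·k1=z·y_n;  k2=λ(1+1/3z)y_n ⇒ h·k2=z(1+1/3z)y_n
  y_{n+1}/y_n = 1 + 1/3z + 2/3z(1+1/3z) = 1 + z + 2/9z²
  R(z) = 1 + z + 2/9z².

Need |R(x)|<1, x<0.
x=-1.69: |R|=0.0553
R=1: x+2/9x²=0 ⇒ x=−9/2=-4.5000; min R=1−1/(4·2/9)=-0.1250>−1
Confirm numerically:
  x=-4.331: |R|=0.83735 <1
  x=-3.515: |R|=0.23061 <1
  x=-3.360: |R|=0.14880 <1
  x=-2.318: |R|=0.12397 <1
  x=-4.788: |R|=1.30643 >1
  x=-4.690: |R|=1.19802 >1
Stable set (-4.5000, 0).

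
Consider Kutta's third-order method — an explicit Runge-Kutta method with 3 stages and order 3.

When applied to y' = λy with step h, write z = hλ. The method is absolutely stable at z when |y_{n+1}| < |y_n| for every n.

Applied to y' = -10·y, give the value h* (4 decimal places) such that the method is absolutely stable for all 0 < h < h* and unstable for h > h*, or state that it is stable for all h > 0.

(-2.5127,0); λ=-10 ⇒ h* = 0.2513.

Test eqn y'=λy, z=hλ:
  order 3, 3-stage ⇒ R(z)=1+z+z^2/2+z^3/6
  (e.g. R(-1.74)=-0.10420, |R|=0.10420)

Need |R(x)|<1, x<0.
x=-1.74: |R|=0.1042
|R(-2.3)|=0.6828 |R(-1.49)|=0.0687 |R(-1.05)|=0.3083
Bisect:
  x_lo=-2.9653 |R|=1.9145  x_hi=-0.1984 |R|=0.8200
  mid=-1.58183 |R|=0.00959 →hi
  mid=-2.27357 |R|=0.64773 →hi
  mid=-2.61944 |R|=1.18423 →lo
  mid=-2.44650 |R|=0.89435 →hi
  mid=-2.53297 |R|=1.03356 →lo
  mid=-2.48974 |R|=0.96256 →hi
  mid=-2.51135 |R|=0.99771 →hi
  ...
  [-2.51287,-2.51270] ⇒ x*=-2.5127
So |R|<1 on (-2.5127, 0).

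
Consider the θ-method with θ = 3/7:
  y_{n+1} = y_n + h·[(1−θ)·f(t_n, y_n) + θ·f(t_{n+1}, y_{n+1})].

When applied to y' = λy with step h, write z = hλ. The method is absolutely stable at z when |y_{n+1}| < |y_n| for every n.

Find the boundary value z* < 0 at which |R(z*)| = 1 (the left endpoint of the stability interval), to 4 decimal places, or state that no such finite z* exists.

Set f=λy, z=hλ:
  y_{n+1} = y_n + z·[4/7·y_n + 3/7·y_{n+1}] ⇒ (1 − 3/7z)y_{n+1} = (1 + 4/7z)y_n
  Hence R(z) = (1 + 4/7z)/(1 − 3/7z).

Find x<0 with |R(x)|<1.
x=-1.2: |R|=0.2075
R=−1: 1+4/7x = −1+3/7x ⇒ -1/7x=2 ⇒ x=2/(-1/7)=-14.0000
Confirm numerically:
  x=-11.808: |R|=0.94833 <1
  x=-10.578: |R|=0.91165 <1
  x=-7.078: |R|=0.75483 <1
  x=-14.517: |R|=1.01023 >1
  x=-14.221: |R|=1.00445 >1
So |R|<1 on (-14.0000, 0).

left endpoint -14.0000.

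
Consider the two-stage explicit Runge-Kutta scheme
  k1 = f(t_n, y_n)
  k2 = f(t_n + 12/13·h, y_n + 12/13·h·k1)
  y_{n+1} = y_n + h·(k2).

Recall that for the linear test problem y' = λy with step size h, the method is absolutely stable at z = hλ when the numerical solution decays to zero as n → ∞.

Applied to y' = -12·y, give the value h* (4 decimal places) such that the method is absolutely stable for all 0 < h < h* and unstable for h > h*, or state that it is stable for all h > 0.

(-1.0833,0); λ=-12 ⇒ h* = (13/12)/12 = 0.0903.

With y'=λy (z=hλ):
  k1=λy_n ⇒ h·k1=z·y_n;  k2=λ(1+12/13z)y_n ⇒ h·k2=z(1+12/13z)y_n
  y_{n+1}/y_n = 1 + z(1+12/13z) = 1 + z + 12/13z²
  Hence R(z) = 1 + z + 12/13z².

Boundary: |R(x)|=1, x<0.
x=-1.07: |R|=0.9868
R=1: x+12/13x²=0 ⇒ x=−13/12=-1.0833; min R=1−1/(4·12/13)=0.7292>−1
Confirm numerically:
  x=-0.952: |R|=0.88459 <1
  x=-0.918: |R|=0.85990 <1
  x=-0.826: |R|=0.80379 <1
  x=-0.708: |R|=0.75471 <1
  x=-1.512: |R|=1.59829 >1
  x=-1.477: |R|=1.53672 >1
  x=-1.134: |R|=1.05304 >1
So |R|<1 on (-1.0833, 0).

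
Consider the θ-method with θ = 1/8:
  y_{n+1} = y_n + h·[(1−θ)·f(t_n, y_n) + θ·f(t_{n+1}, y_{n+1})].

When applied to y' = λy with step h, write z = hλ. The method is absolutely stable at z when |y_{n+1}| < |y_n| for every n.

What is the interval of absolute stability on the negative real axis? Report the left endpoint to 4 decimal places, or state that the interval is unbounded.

z∈(-2.6667,0).

Set f=λy, z=hλ:
  y_{n+1} = y_n + z·[7/8·y_n + 1/8·y_{n+1}] ⇒ (1 − 1/8z)y_{n+1} = (1 + 7/8z)y_n
  ⇒ R(z) = (1 + 7/8z)/(1 − 1/8z).

Find x<0 with |R(x)|<1.
x=-1.71: |R|=0.4089
R=−1: 1+7/8x = −1+1/8x ⇒ -3/4x=2 ⇒ x=2/(-3/4)=-2.6667
Confirm numerically:
  x=-1.869: |R|=0.51505 <1
  x=-1.417: |R|=0.20378 <1
  x=-1.343: |R|=0.14995 <1
  x=-1.287: |R|=0.10865 <1
  x=-3.158: |R|=1.26421 >1
  x=-2.963: |R|=1.16218 >1
  x=-2.941: |R|=1.15044 >1
Interval (-2.6667, 0).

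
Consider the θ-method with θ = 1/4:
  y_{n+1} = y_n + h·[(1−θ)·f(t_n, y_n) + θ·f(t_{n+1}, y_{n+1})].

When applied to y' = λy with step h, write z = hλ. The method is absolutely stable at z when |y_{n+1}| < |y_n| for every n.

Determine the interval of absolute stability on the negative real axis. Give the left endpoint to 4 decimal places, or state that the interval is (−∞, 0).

(-4.0000, 0).

With y'=λy (z=hλ):
  y_{n+1} = y_n + z·[3/4·y_n + 1/4·y_{n+1}] ⇒ (1 − 1/4z)y_{n+1} = (1 + 3/4z)y_n
  ⇒ R(z) = (1 + 3/4z)/(1 − 1/4z).

Need |R(x)|<1, x<0.
x=-1.5: |R|=0.0909
R=−1: 1+3/4x = −1+1/4x ⇒ -1/2x=2 ⇒ x=2/(-1/2)=-4.0000
Confirm numerically:
  x=-3.254: |R|=0.79432 <1
  x=-2.899: |R|=0.68082 <1
  x=-2.813: |R|=0.65155 <1
  x=-4.495: |R|=1.11654 >1
  x=-4.351: |R|=1.08406 >1
  x=-4.350: |R|=1.08383 >1
Stable set (-4.0000, 0).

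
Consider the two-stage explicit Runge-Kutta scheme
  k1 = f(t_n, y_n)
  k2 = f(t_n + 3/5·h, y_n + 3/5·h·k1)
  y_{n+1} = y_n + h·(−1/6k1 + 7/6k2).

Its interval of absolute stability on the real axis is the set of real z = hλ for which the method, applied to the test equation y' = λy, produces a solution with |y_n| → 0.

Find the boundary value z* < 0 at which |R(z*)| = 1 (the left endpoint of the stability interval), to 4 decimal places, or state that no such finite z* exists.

z* = -1.4286.

With y'=λy (z=hλ):
  k1=λy_n ⇒ h·k1=z·y_n;  k2=λ(1+3/5z)y_n ⇒ h·k2=z(1+3/5z)y_n
  y_{n+1}/y_n = 1 − 1/6z + 7/6z(1+3/5z) = 1 + z + 7/10z²
  so R(z) = 1 + z + 7/10z².

Boundary: |R(x)|=1, x<0.
x=-1.34: |R|=0.9169
R=1: x+7/10x²=0 ⇒ x=−10/7=-1.4286; min R=1−1/(4·7/10)=0.6429>−1
Confirm numerically:
  x=-1.397: |R|=0.96913 <1
  x=-1.200: |R|=0.80800 <1
  x=-0.901: |R|=0.66726 <1
  x=-0.878: |R|=0.66162 <1
  x=-2.023: |R|=1.84177 >1
  x=-1.504: |R|=1.07941 >1
Interval (-1.4286, 0).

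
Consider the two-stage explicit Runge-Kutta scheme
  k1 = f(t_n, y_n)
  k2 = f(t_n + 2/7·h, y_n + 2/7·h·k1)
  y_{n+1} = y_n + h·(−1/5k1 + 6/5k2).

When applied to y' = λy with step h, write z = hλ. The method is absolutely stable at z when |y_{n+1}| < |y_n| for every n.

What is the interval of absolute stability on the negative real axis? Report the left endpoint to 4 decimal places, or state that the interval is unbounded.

z∈(-2.9167,0).

On y'=λy, z=hλ:
  k1=λy_n ⇒ h·k1=z·y_n;  k2=λ(1+2/7z)y_n ⇒ h·k2=z(1+2/7z)y_n
  y_{n+1}/y_n = 1 − 1/5z + 6/5z(1+2/7z) = 1 + z + 12/35z²
  R(z) = 1 + z + 12/35z².

Boundary: |R(x)|=1, x<0.
x=-0.34: |R|=0.6996
R=1: x+12/35x²=0 ⇒ x=−35/12=-2.9167; min R=1−1/(4·12/35)=0.2708>−1
Confirm numerically:
  x=-2.885: |R|=0.96868 <1
  x=-2.325: |R|=0.52836 <1
  x=-1.929: |R|=0.34679 <1
  x=-1.652: |R|=0.28369 <1
  x=-3.493: |R|=1.69022 >1
  x=-3.434: |R|=1.60909 >1
  x=-3.221: |R|=1.33609 >1
Interval (-2.9167, 0).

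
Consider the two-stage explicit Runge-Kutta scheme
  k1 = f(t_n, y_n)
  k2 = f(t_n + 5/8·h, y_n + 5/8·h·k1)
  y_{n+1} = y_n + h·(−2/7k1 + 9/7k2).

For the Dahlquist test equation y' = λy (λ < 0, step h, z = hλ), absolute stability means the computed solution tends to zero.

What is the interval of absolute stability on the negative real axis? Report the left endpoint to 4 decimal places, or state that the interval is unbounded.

z∈(-1.2444,0).

With y'=λy (z=hλ):
  k1=λy_n ⇒ h·k1=z·y_n;  k2=λ(1+5/8z)y_n ⇒ h·k2=z(1+5/8z)y_n
  y_{n+1}/y_n = 1 − 2/7z + 9/7z(1+5/8z) = 1 + z + 45/56z²
  R(z) = 1 + z + 45/56z².

Solve |R(x)|<1 on ℝ⁻.
x=-1.48: |R|=1.2801
R=1: x+45/56x²=0 ⇒ x=−56/45=-1.2444; min R=1−1/(4·45/56)=0.6889>−1
Confirm numerically:
  x=-1.081: |R|=0.85802 <1
  x=-0.973: |R|=0.78776 <1
  x=-0.948: |R|=0.77417 <1
  x=-1.723: |R|=1.66259 >1
  x=-1.504: |R|=1.31369 >1
  x=-1.463: |R|=1.25694 >1
Interval (-1.2444, 0).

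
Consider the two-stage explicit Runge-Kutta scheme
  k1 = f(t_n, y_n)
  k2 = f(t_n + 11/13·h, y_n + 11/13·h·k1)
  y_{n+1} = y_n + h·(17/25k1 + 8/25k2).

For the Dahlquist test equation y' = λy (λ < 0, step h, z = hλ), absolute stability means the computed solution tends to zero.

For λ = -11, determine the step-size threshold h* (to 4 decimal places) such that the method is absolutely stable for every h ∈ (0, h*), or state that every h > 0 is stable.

On y'=λy, z=hλ:
  k1=λy_n ⇒ h·k1=z·y_n;  k2=λ(1+11/13z)y_n ⇒ h·k2=z(1+11/13z)y_n
  y_{n+1}/y_n = 1 + 17/25z + 8/25z(1+11/13z) = 1 + z + 88/325z²
  ⇒ R(z) = 1 + z + 88/325z².

Find x<0 with |R(x)|<1.
x=-0.32: |R|=0.7077
R=1: x+88/325x²=0 ⇒ x=−325/88=-3.6932; min R=1−1/(4·88/325)=0.0767>−1
Confirm numerically:
  x=-3.514: |R|=0.82951 <1
  x=-2.562: |R|=0.21529 <1
  x=-2.454: |R|=0.17660 <1
  x=-1.709: |R|=0.08183 <1
  x=-4.243: |R|=1.63167 >1
  x=-4.202: |R|=1.57892 >1
So |R|<1 on (-3.6932, 0).

(-3.6932,0); λ=-11 ⇒ h* = (325/88)/11 = 0.3357.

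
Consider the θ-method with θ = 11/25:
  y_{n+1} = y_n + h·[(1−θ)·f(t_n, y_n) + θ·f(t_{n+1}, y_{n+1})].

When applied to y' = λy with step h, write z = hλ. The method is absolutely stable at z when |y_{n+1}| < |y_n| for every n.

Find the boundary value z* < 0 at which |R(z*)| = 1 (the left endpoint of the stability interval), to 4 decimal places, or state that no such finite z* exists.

left endpoint -16.6667.

With y'=λy (z=hλ):
  y_{n+1} = y_n + z·[14/25·y_n + 11/25·y_{n+1}] ⇒ (1 − 11/25z)y_{n+1} = (1 + 14/25z)y_n
  R(z) = (1 + 14/25z)/(1 − 11/25z).

Boundary: |R(x)|=1, x<0.
x=-0.32: |R|=0.7195
R=−1: 1+14/25x = −1+11/25x ⇒ -3/25x=2 ⇒ x=2/(-3/25)=-16.6667
Confirm numerically:
  x=-14.169: |R|=0.95857 <1
  x=-11.200: |R|=0.88934 <1
  x=-6.830: |R|=0.70528 <1
  x=-17.115: |R|=1.00631 >1
  x=-16.989: |R|=1.00456 >1
  x=-16.796: |R|=1.00185 >1
Interval (-16.6667, 0).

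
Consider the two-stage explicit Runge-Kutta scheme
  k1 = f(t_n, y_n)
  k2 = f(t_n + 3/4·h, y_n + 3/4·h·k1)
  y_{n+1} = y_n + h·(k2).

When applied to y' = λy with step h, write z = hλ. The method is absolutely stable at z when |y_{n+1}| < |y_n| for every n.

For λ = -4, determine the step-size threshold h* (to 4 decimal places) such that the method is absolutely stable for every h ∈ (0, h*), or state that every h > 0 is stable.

On y'=λy, z=hλ:
  k1=λy_n ⇒ h·k1=z·y_n;  k2=λ(1+3/4z)y_n ⇒ h·k2=z(1+3/4z)y_n
  y_{n+1}/y_n = 1 + z(1+3/4z) = 1 + z + 3/4z²
  ⇒ R(z) = 1 + z + 3/4z².

Need |R(x)|<1, x<0.
x=-0.93: |R|=0.7187
R=1: x+3/4x²=0 ⇒ x=−4/3=-1.3333; min R=1−1/(4·3/4)=0.6667>−1
Confirm numerically:
  x=-1.026: |R|=0.76351 <1
  x=-0.739: |R|=0.67059 <1
  x=-0.616: |R|=0.66859 <1
  x=-1.838: |R|=1.69568 >1
  x=-1.807: |R|=1.64194 >1
So |R|<1 on (-1.3333, 0).

(-1.3333,0); λ=-4 ⇒ h* = (4/3)/4 = 0.3333.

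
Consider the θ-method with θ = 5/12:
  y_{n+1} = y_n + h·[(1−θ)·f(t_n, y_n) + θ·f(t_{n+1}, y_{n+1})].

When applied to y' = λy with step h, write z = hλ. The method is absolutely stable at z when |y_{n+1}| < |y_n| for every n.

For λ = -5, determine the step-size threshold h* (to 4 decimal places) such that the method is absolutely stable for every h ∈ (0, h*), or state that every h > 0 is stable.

Test eqn y'=λy, z=hλ:
  y_{n+1} = y_n + z·[7/12·y_n + 5/12·y_{n+1}] ⇒ (1 − 5/12z)y_{n+1} = (1 + 7/12z)y_n
  R(z) = (1 + 7/12z)/(1 − 5/12z).

Find x<0 with |R(x)|<1.
x=-1.77: |R|=0.0187
R=−1: 1+7/12x = −1+5/12x ⇒ -1/6x=2 ⇒ x=2/(-1/6)=-12.0000
Confirm numerically:
  x=-9.872: |R|=0.93064 <1
  x=-8.121: |R|=0.85252 <1
  x=-6.979: |R|=0.78586 <1
  x=-5.724: |R|=0.69099 <1
  x=-12.581: |R|=1.01551 >1
  x=-12.420: |R|=1.01134 >1
So |R|<1 on (-12.0000, 0).

(-12.0000,0); λ=-5 ⇒ h* = (12)/5 = 2.4000.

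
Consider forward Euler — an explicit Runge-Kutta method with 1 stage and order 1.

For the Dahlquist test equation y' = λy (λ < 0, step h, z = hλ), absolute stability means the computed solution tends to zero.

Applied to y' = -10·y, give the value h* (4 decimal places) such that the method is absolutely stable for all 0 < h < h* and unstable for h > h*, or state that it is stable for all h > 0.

(-2.0000,0); λ=-10 ⇒ h* = 0.2000.

Test eqn y'=λy, z=hλ:
  order 1, 1-stage ⇒ R(z)=1+z
  (e.g. R(-0.64)=0.36000, |R|=0.36000)

Boundary: |R(x)|=1, x<0.
x=-0.64: |R|=0.3600
|R(-1.34)|=0.3400 |R(-1.16)|=0.1600 |R(-0.53)|=0.4700
Bisect:
  x_lo=-2.7343 |R|=1.7343  x_hi=-0.1524 |R|=0.8476
  mid=-1.44332 |R|=0.44332 →hi
  mid=-2.08879 |R|=1.08879 →lo
  mid=-1.76605 |R|=0.76605 →hi
  mid=-1.92742 |R|=0.92742 →hi
  mid=-2.00811 |R|=1.00811 →lo
  mid=-1.96776 |R|=0.96776 →hi
  mid=-1.98793 |R|=0.98793 →hi
  mid=-1.99802 |R|=0.99802 →hi
  mid=-2.00306 |R|=1.00306 →lo
  mid=-2.00054 |R|=1.00054 →lo
  ...
  [-2.00007,-1.99991] ⇒ x*=-2.0000
So |R|<1 on (-2.0000, 0).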